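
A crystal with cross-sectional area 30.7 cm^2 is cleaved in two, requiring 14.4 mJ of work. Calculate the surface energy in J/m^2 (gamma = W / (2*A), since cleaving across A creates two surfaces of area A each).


Convert: A = 30.7 cm^2 = 0.00307 m^2, W = 14.4 mJ = 0.0144 J
Cleaving exposes two faces of area A, so total new surface = 2*A and gamma = W / (2*A)
gamma = 0.0144 / (2 * 0.00307)
gamma = 2.345 J/m^2

2.345


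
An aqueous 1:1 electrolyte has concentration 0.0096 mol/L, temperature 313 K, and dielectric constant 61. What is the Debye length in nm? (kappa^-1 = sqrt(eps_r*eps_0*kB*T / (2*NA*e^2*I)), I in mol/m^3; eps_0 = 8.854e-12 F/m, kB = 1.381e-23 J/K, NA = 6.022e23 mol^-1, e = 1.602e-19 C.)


Ionic strength I = 0.0096 * 1^2 * 1000 = 9.6 mol/m^3
kappa^-1 = sqrt(61 * 8.854e-12 * 1.381e-23 * 313 / (2 * 6.022e23 * (1.602e-19)^2 * 9.6))
kappa^-1 = 2.805 nm

2.805


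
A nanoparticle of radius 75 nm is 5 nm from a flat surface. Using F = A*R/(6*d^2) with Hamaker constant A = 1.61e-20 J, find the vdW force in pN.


Convert to SI: R = 75 nm = 7.5e-08 m, d = 5 nm = 5e-09 m
F = A * R / (6 * d^2)
F = 1.61e-20 * 7.5e-08 / (6 * (5e-09)^2)
F = 8.05e-12 N = 8.05 pN

8.05


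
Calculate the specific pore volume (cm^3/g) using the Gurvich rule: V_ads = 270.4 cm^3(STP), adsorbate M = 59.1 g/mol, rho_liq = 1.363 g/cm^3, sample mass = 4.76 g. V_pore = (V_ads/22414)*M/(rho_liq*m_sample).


Moles adsorbed n = V_ads / 22414 = 270.4 / 22414 = 1.206389e-02 mol
Liquid volume V_liq = n * M / rho_liq = 1.206389e-02 * 59.1 / 1.363 = 0.52309 cm^3
Specific pore volume V_pore = V_liq / m_sample = 0.52309 / 4.76
V_pore = 0.1099 cm^3/g

0.1099


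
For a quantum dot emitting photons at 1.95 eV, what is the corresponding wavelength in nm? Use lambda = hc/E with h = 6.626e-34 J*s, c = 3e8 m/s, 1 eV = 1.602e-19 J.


Convert energy: E = 1.95 eV = 1.95 * 1.602e-19 = 3.1239e-19 J
lambda = h*c / E = 6.626e-34 * 3e8 / 3.1239e-19
lambda = 6.3632e-07 m = 636.3 nm

636.3


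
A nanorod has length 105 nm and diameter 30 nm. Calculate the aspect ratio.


Aspect ratio AR = length / diameter
AR = 105 / 30
AR = 3.5

3.5


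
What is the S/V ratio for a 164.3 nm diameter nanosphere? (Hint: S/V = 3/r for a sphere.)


Radius r = 164.3/2 = 82.15 nm
S/V = 3 / r = 3 / 82.15
S/V = 0.0365 nm^-1

0.0365


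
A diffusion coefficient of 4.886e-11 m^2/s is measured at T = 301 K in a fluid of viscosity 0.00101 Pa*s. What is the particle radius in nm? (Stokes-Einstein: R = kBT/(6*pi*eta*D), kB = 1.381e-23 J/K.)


Stokes-Einstein: R = kB*T / (6*pi*eta*D)
R = 1.381e-23 * 301 / (6 * pi * 0.00101 * 4.886e-11)
R = 4.46873e-09 m = 4.47 nm

4.47


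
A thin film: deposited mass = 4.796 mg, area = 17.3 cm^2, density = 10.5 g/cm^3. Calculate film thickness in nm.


Convert: m = 4.796 mg = 4.7960e-06 kg, A = 17.3 cm^2 = 1.7300e-03 m^2, rho = 10.5 g/cm^3 = 10500 kg/m^3
t = m / (A * rho)
t = 4.7960e-06 / (1.7300e-03 * 10500)
t = 2.6402e-07 m = 264.0 nm

264.0


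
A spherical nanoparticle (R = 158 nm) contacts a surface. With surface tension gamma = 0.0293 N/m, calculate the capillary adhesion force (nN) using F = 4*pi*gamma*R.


Convert radius: R = 158 nm = 1.58e-07 m
F = 4 * pi * gamma * R
F = 4 * pi * 0.0293 * 1.58e-07
F = 5.81748e-08 N = 58.1748 nN

58.1748


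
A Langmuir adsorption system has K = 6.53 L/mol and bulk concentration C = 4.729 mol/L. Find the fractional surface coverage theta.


Langmuir isotherm: theta = K*C / (1 + K*C)
K*C = 6.53 * 4.729 = 30.88037
theta = 30.88037 / (1 + 30.88037) = 30.88037 / 31.88037
theta = 0.9686

0.9686


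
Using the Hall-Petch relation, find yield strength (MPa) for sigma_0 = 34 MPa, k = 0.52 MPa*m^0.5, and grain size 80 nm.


d = 80 nm = 8e-08 m
sqrt(d) = 0.0002828427
Hall-Petch contribution = k / sqrt(d) = 0.52 / 0.0002828427 = 1838.5 MPa
sigma = sigma_0 + k/sqrt(d) = 34 + 1838.5 = 1872.5 MPa

1872.5


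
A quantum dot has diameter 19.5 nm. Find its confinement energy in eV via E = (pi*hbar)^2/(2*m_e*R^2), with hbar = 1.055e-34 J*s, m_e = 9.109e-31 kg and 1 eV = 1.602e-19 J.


Radius R = 19.5/2 = 9.75 nm = 9.75e-09 m
E = (pi * 1.055e-34)^2 / (2 * 9.109e-31 * (9.75e-09)^2)
E(J) = 6.343e-22
E = E(J) / 1.602e-19 = 0.004 eV

0.004


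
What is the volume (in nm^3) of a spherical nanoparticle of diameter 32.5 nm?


Radius r = 32.5/2 = 16.25 nm
Volume V = (4/3) * pi * r^3
V = (4/3) * pi * (16.25)^3
V = 17974.16 nm^3

17974.16


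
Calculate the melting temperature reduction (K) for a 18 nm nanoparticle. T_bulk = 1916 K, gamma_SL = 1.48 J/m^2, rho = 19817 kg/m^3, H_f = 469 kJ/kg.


Radius R = 18/2 = 9 nm = 9e-09 m
Convert H_f = 469 kJ/kg = 469000 J/kg
dT = 2 * gamma_SL * T_bulk / (rho * H_f * R)
dT = 2 * 1.48 * 1916 / (19817 * 469000 * 9e-09)
dT = 67.8 K

67.8


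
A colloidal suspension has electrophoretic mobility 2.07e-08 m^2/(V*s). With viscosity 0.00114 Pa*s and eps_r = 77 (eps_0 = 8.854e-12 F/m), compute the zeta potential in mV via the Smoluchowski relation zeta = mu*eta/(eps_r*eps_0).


Smoluchowski equation: zeta = mu * eta / (eps_r * eps_0)
zeta = 2.07e-08 * 0.00114 / (77 * 8.854e-12)
zeta = 0.034613 V = 34.61 mV

34.61


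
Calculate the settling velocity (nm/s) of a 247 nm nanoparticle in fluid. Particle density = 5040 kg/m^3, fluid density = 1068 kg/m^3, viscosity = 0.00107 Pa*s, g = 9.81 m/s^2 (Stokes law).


Radius R = 247/2 nm = 1.235e-07 m
Density difference = 5040 - 1068 = 3972 kg/m^3
v = 2 * R^2 * (rho_p - rho_f) * g / (9 * eta)
v = 2 * (1.235e-07)^2 * 3972 * 9.81 / (9 * 0.00107)
v = 1.23429e-07 m/s = 123.4286 nm/s

123.4286


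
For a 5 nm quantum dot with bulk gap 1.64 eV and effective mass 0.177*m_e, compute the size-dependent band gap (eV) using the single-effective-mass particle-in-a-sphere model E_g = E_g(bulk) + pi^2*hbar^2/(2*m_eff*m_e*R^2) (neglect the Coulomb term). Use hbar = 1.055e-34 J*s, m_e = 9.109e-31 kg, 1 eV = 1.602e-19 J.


Radius R = 5/2 nm = 2.5e-09 m
Confinement energy dE = pi^2 * hbar^2 / (2 * m_eff * m_e * R^2)
dE = pi^2 * (1.055e-34)^2 / (2 * 0.177 * 9.109e-31 * (2.5e-09)^2) J, divided by 1.602e-19 J/eV
dE = 0.3402 eV
Total band gap = E_g(bulk) + dE = 1.64 + 0.3402 = 1.9802 eV

1.9802


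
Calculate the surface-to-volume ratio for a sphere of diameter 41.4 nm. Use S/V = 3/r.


Radius r = 41.4/2 = 20.7 nm
S/V = 3 / r = 3 / 20.7
S/V = 0.1449 nm^-1

0.1449


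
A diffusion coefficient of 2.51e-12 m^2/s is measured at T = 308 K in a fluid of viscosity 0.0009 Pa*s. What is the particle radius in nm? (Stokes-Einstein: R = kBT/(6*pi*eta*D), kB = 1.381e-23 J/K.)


Stokes-Einstein: R = kB*T / (6*pi*eta*D)
R = 1.381e-23 * 308 / (6 * pi * 0.0009 * 2.51e-12)
R = 9.98912e-08 m = 99.89 nm

99.89


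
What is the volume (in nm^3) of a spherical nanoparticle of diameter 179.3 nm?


Radius r = 179.3/2 = 89.65 nm
Volume V = (4/3) * pi * r^3
V = (4/3) * pi * (89.65)^3
V = 3018140.76 nm^3

3018140.76


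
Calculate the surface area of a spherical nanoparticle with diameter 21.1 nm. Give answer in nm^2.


Radius r = 21.1/2 = 10.55 nm
Surface area SA = 4 * pi * r^2
SA = 4 * pi * (10.55)^2
SA = 1398.67 nm^2

1398.67


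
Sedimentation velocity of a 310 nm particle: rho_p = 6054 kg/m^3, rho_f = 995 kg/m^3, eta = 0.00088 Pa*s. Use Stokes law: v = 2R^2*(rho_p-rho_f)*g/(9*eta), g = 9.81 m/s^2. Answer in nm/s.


Radius R = 310/2 nm = 1.55e-07 m
Density difference = 6054 - 995 = 5059 kg/m^3
v = 2 * R^2 * (rho_p - rho_f) * g / (9 * eta)
v = 2 * (1.55e-07)^2 * 5059 * 9.81 / (9 * 0.00088)
v = 3.01094e-07 m/s = 301.0939 nm/s

301.0939


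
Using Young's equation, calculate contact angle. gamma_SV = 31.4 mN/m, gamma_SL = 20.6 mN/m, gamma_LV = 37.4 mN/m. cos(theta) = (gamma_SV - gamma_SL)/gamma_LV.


cos(theta) = (gamma_SV - gamma_SL) / gamma_LV
cos(theta) = (31.4 - 20.6) / 37.4
cos(theta) = 0.28877
theta = arccos(0.28877) = 73.22 degrees

73.22


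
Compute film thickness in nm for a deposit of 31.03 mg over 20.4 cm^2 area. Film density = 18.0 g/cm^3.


Convert: m = 31.03 mg = 3.1030e-05 kg, A = 20.4 cm^2 = 2.0400e-03 m^2, rho = 18.0 g/cm^3 = 18000 kg/m^3
t = m / (A * rho)
t = 3.1030e-05 / (2.0400e-03 * 18000)
t = 8.4504e-07 m = 845.0 nm

845.0


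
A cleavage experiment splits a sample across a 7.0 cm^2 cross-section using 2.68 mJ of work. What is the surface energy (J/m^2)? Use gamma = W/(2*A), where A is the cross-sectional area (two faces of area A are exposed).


Convert: A = 7.0 cm^2 = 0.0007 m^2, W = 2.68 mJ = 0.00268 J
Cleaving exposes two faces of area A, so total new surface = 2*A and gamma = W / (2*A)
gamma = 0.00268 / (2 * 0.0007)
gamma = 1.914 J/m^2

1.914


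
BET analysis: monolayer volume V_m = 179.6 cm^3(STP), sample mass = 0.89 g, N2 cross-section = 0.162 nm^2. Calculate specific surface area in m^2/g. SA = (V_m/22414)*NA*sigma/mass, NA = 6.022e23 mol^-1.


Number of moles in monolayer = V_m / 22414 = 179.6 / 22414 = 0.00801285
Number of molecules = moles * NA = 0.00801285 * 6.022e23
SA = molecules * sigma / mass
SA = (179.6 / 22414) * 6.022e23 * 0.162e-18 / 0.89
SA = 878.3 m^2/g

878.3


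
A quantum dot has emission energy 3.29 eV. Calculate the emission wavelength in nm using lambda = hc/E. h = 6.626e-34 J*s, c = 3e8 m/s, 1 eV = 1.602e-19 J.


Convert energy: E = 3.29 eV = 3.29 * 1.602e-19 = 5.27058e-19 J
lambda = h*c / E = 6.626e-34 * 3e8 / 5.27058e-19
lambda = 3.7715e-07 m = 377.2 nm

377.2


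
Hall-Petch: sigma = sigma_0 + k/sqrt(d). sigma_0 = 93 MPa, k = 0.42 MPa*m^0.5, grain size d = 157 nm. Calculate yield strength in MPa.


d = 157 nm = 1.57e-07 m
sqrt(d) = 0.0003962323
Hall-Petch contribution = k / sqrt(d) = 0.42 / 0.0003962323 = 1060.0 MPa
sigma = sigma_0 + k/sqrt(d) = 93 + 1060.0 = 1153.0 MPa

1153.0


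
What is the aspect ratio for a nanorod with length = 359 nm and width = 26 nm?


Aspect ratio AR = length / diameter
AR = 359 / 26
AR = 13.81

13.81


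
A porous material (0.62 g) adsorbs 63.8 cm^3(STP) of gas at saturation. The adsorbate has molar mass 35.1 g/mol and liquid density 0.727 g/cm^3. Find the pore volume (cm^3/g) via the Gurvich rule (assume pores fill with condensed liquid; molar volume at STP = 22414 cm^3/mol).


Moles adsorbed n = V_ads / 22414 = 63.8 / 22414 = 2.846435e-03 mol
Liquid volume V_liq = n * M / rho_liq = 2.846435e-03 * 35.1 / 0.727 = 0.13743 cm^3
Specific pore volume V_pore = V_liq / m_sample = 0.13743 / 0.62
V_pore = 0.2217 cm^3/g

0.2217


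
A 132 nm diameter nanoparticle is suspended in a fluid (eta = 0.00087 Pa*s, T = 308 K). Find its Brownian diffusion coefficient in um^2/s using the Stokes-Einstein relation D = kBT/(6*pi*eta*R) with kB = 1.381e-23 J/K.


Radius R = 132/2 = 66 nm = 6.6e-08 m
D = kB*T / (6*pi*eta*R)
D = 1.381e-23 * 308 / (6 * pi * 0.00087 * 6.6e-08)
D = 3.92989e-12 m^2/s = 3.93 um^2/s

3.93


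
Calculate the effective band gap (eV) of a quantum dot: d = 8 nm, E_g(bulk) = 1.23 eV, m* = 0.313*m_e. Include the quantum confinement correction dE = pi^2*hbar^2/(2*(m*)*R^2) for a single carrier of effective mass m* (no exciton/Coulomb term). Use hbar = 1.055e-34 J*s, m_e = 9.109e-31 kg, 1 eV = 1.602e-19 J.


Radius R = 8/2 nm = 4e-09 m
Confinement energy dE = pi^2 * hbar^2 / (2 * m_eff * m_e * R^2)
dE = pi^2 * (1.055e-34)^2 / (2 * 0.313 * 9.109e-31 * (4e-09)^2) J, divided by 1.602e-19 J/eV
dE = 0.0752 eV
Total band gap = E_g(bulk) + dE = 1.23 + 0.0752 = 1.3052 eV

1.3052


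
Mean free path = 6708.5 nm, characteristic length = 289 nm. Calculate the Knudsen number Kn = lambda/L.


Knudsen number Kn = lambda / L
Kn = 6708.5 / 289
Kn = 23.2128

23.2128


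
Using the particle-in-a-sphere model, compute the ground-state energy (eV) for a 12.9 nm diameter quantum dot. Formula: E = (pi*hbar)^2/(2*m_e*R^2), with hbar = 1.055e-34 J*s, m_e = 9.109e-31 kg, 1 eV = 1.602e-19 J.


Radius R = 12.9/2 = 6.45 nm = 6.45e-09 m
E = (pi * 1.055e-34)^2 / (2 * 9.109e-31 * (6.45e-09)^2)
E(J) = 1.44939e-21
E = E(J) / 1.602e-19 = 0.009 eV

0.009


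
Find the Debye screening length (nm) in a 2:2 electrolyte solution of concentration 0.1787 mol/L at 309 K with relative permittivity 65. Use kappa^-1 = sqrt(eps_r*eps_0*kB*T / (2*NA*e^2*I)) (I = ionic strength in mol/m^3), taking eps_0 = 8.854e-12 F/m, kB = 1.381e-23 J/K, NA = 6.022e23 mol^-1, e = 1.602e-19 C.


Ionic strength I = 0.1787 * 2^2 * 1000 = 714.8 mol/m^3
kappa^-1 = sqrt(65 * 8.854e-12 * 1.381e-23 * 309 / (2 * 6.022e23 * (1.602e-19)^2 * 714.8))
kappa^-1 = 0.333 nm

0.333


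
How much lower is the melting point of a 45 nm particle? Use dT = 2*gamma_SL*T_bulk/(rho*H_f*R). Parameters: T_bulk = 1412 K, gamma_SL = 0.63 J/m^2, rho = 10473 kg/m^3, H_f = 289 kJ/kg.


Radius R = 45/2 = 22.5 nm = 2.25e-08 m
Convert H_f = 289 kJ/kg = 289000 J/kg
dT = 2 * gamma_SL * T_bulk / (rho * H_f * R)
dT = 2 * 0.63 * 1412 / (10473 * 289000 * 2.25e-08)
dT = 26.1 K

26.1


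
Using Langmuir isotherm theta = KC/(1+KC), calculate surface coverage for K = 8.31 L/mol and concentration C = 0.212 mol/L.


Langmuir isotherm: theta = K*C / (1 + K*C)
K*C = 8.31 * 0.212 = 1.76172
theta = 1.76172 / (1 + 1.76172) = 1.76172 / 2.76172
theta = 0.6379

0.6379


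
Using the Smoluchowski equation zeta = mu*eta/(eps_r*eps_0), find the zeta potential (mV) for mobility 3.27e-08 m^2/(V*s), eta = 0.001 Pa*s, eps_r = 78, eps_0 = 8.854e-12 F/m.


Smoluchowski equation: zeta = mu * eta / (eps_r * eps_0)
zeta = 3.27e-08 * 0.001 / (78 * 8.854e-12)
zeta = 0.047349 V = 47.35 mV

47.35


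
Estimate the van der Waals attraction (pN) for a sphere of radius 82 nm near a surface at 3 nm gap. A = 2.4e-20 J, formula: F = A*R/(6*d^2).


Convert to SI: R = 82 nm = 8.2e-08 m, d = 3 nm = 3e-09 m
F = A * R / (6 * d^2)
F = 2.4e-20 * 8.2e-08 / (6 * (3e-09)^2)
F = 3.64444e-11 N = 36.444 pN

36.444


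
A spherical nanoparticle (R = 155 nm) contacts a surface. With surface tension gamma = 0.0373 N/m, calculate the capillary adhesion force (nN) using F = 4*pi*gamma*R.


Convert radius: R = 155 nm = 1.55e-07 m
F = 4 * pi * gamma * R
F = 4 * pi * 0.0373 * 1.55e-07
F = 7.26525e-08 N = 72.6525 nN

72.6525


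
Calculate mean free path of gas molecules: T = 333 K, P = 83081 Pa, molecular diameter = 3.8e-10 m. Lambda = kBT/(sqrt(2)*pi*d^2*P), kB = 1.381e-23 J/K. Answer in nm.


Mean free path: lambda = kB*T / (sqrt(2) * pi * d^2 * P)
lambda = 1.381e-23 * 333 / (sqrt(2) * pi * (3.8e-10)^2 * 83081)
lambda = 8.62788e-08 m
lambda = 86.28 nm

86.28


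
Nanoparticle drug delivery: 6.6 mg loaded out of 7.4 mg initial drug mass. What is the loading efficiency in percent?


Drug loading efficiency = (drug loaded / drug initial) * 100
DLE = 6.6 / 7.4 * 100
DLE = 0.8919 * 100
DLE = 89.19%

89.19


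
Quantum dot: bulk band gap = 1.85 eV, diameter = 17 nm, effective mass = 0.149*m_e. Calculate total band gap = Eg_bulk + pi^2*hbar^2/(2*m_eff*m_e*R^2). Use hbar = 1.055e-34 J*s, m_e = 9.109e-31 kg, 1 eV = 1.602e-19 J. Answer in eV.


Radius R = 17/2 nm = 8.5e-09 m
Confinement energy dE = pi^2 * hbar^2 / (2 * m_eff * m_e * R^2)
dE = pi^2 * (1.055e-34)^2 / (2 * 0.149 * 9.109e-31 * (8.5e-09)^2) J, divided by 1.602e-19 J/eV
dE = 0.035 eV
Total band gap = E_g(bulk) + dE = 1.85 + 0.035 = 1.885 eV

1.885


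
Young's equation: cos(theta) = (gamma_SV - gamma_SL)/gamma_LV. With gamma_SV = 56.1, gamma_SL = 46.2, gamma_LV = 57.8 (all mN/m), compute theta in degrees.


cos(theta) = (gamma_SV - gamma_SL) / gamma_LV
cos(theta) = (56.1 - 46.2) / 57.8
cos(theta) = 0.17128
theta = arccos(0.17128) = 80.14 degrees

80.14


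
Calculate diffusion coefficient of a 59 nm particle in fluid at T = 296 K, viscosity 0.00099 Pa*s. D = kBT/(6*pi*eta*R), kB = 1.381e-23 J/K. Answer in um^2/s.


Radius R = 59/2 = 29.5 nm = 2.95e-08 m
D = kB*T / (6*pi*eta*R)
D = 1.381e-23 * 296 / (6 * pi * 0.00099 * 2.95e-08)
D = 7.42552e-12 m^2/s = 7.426 um^2/s

7.426


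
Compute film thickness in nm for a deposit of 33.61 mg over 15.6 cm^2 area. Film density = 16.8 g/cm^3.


Convert: m = 33.61 mg = 3.3610e-05 kg, A = 15.6 cm^2 = 1.5600e-03 m^2, rho = 16.8 g/cm^3 = 16800 kg/m^3
t = m / (A * rho)
t = 3.3610e-05 / (1.5600e-03 * 16800)
t = 1.2824e-06 m = 1282.4 nm

1282.4


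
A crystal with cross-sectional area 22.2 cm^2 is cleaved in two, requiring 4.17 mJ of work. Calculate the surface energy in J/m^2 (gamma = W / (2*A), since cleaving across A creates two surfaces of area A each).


Convert: A = 22.2 cm^2 = 0.00222 m^2, W = 4.17 mJ = 0.00417 J
Cleaving exposes two faces of area A, so total new surface = 2*A and gamma = W / (2*A)
gamma = 0.00417 / (2 * 0.00222)
gamma = 0.939 J/m^2

0.939


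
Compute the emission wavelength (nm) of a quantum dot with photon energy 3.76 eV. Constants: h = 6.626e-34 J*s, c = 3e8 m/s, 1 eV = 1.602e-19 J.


Convert energy: E = 3.76 eV = 3.76 * 1.602e-19 = 6.02352e-19 J
lambda = h*c / E = 6.626e-34 * 3e8 / 6.02352e-19
lambda = 3.30006e-07 m = 330.0 nm

330.0


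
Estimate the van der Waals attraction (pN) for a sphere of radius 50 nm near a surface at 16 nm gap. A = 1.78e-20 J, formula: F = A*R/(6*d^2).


Convert to SI: R = 50 nm = 5e-08 m, d = 16 nm = 1.6e-08 m
F = A * R / (6 * d^2)
F = 1.78e-20 * 5e-08 / (6 * (1.6e-08)^2)
F = 5.79427e-13 N = 0.579 pN

0.579


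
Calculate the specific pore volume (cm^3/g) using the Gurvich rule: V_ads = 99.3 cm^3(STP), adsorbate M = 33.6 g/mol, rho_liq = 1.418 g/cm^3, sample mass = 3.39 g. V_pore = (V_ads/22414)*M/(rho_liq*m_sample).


Moles adsorbed n = V_ads / 22414 = 99.3 / 22414 = 4.430267e-03 mol
Liquid volume V_liq = n * M / rho_liq = 4.430267e-03 * 33.6 / 1.418 = 0.10498 cm^3
Specific pore volume V_pore = V_liq / m_sample = 0.10498 / 3.39
V_pore = 0.031 cm^3/g

0.031


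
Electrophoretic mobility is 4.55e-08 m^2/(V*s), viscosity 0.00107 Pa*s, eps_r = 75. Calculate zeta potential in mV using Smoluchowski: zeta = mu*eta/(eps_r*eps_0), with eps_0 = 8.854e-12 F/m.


Smoluchowski equation: zeta = mu * eta / (eps_r * eps_0)
zeta = 4.55e-08 * 0.00107 / (75 * 8.854e-12)
zeta = 0.073315 V = 73.32 mV

73.32


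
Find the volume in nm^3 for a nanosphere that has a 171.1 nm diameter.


Radius r = 171.1/2 = 85.55 nm
Volume V = (4/3) * pi * r^3
V = (4/3) * pi * (85.55)^3
V = 2622700.21 nm^3

2622700.21


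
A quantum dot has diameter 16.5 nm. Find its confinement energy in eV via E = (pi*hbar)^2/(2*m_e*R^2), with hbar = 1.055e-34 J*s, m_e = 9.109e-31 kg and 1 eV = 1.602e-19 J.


Radius R = 16.5/2 = 8.25 nm = 8.25e-09 m
E = (pi * 1.055e-34)^2 / (2 * 9.109e-31 * (8.25e-09)^2)
E(J) = 8.85923e-22
E = E(J) / 1.602e-19 = 0.0055 eV

0.0055


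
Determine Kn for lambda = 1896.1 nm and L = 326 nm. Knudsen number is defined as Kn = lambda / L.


Knudsen number Kn = lambda / L
Kn = 1896.1 / 326
Kn = 5.8163

5.8163


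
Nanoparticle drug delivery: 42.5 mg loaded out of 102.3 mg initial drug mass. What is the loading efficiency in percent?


Drug loading efficiency = (drug loaded / drug initial) * 100
DLE = 42.5 / 102.3 * 100
DLE = 0.4154 * 100
DLE = 41.54%

41.54


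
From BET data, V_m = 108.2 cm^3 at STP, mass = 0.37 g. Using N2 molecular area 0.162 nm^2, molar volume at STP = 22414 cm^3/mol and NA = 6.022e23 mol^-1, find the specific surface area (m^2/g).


Number of moles in monolayer = V_m / 22414 = 108.2 / 22414 = 0.00482734
Number of molecules = moles * NA = 0.00482734 * 6.022e23
SA = molecules * sigma / mass
SA = (108.2 / 22414) * 6.022e23 * 0.162e-18 / 0.37
SA = 1272.8 m^2/g

1272.8


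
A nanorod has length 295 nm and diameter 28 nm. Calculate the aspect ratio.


Aspect ratio AR = length / diameter
AR = 295 / 28
AR = 10.54

10.54


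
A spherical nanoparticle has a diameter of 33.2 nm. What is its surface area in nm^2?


Radius r = 33.2/2 = 16.6 nm
Surface area SA = 4 * pi * r^2
SA = 4 * pi * (16.6)^2
SA = 3462.79 nm^2

3462.79


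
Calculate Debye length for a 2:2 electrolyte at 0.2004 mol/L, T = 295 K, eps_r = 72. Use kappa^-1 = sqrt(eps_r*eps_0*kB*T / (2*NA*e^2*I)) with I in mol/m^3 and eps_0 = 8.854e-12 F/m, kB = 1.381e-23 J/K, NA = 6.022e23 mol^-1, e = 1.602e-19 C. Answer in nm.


Ionic strength I = 0.2004 * 2^2 * 1000 = 801.6 mol/m^3
kappa^-1 = sqrt(72 * 8.854e-12 * 1.381e-23 * 295 / (2 * 6.022e23 * (1.602e-19)^2 * 801.6))
kappa^-1 = 0.324 nm

0.324


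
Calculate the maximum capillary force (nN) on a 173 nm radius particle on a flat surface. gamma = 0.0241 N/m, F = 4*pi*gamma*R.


Convert radius: R = 173 nm = 1.73e-07 m
F = 4 * pi * gamma * R
F = 4 * pi * 0.0241 * 1.73e-07
F = 5.2393e-08 N = 52.393 nN

52.393


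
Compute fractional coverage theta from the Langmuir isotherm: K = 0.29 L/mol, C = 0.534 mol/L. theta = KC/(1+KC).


Langmuir isotherm: theta = K*C / (1 + K*C)
K*C = 0.29 * 0.534 = 0.15486
theta = 0.15486 / (1 + 0.15486) = 0.15486 / 1.15486
theta = 0.1341

0.1341


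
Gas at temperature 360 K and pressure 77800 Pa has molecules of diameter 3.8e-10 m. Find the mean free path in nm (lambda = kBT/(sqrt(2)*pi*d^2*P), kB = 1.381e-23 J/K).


Mean free path: lambda = kB*T / (sqrt(2) * pi * d^2 * P)
lambda = 1.381e-23 * 360 / (sqrt(2) * pi * (3.8e-10)^2 * 77800)
lambda = 9.96058e-08 m
lambda = 99.61 nm

99.61


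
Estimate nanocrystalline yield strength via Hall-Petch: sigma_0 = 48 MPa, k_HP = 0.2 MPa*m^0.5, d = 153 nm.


d = 153 nm = 1.53e-07 m
sqrt(d) = 0.0003911521
Hall-Petch contribution = k / sqrt(d) = 0.2 / 0.0003911521 = 511.3 MPa
sigma = sigma_0 + k/sqrt(d) = 48 + 511.3 = 559.3 MPa

559.3


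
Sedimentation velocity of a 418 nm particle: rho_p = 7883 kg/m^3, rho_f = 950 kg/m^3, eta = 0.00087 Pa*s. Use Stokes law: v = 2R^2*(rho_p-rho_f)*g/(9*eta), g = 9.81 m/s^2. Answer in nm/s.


Radius R = 418/2 nm = 2.09e-07 m
Density difference = 7883 - 950 = 6933 kg/m^3
v = 2 * R^2 * (rho_p - rho_f) * g / (9 * eta)
v = 2 * (2.09e-07)^2 * 6933 * 9.81 / (9 * 0.00087)
v = 7.58841e-07 m/s = 758.8414 nm/s

758.8414


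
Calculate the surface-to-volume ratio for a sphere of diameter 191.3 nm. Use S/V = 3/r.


Radius r = 191.3/2 = 95.65 nm
S/V = 3 / r = 3 / 95.65
S/V = 0.0314 nm^-1

0.0314


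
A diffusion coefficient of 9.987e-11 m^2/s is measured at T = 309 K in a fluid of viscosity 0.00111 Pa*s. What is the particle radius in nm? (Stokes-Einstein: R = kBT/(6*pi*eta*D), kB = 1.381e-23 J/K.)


Stokes-Einstein: R = kB*T / (6*pi*eta*D)
R = 1.381e-23 * 309 / (6 * pi * 0.00111 * 9.987e-11)
R = 2.04218e-09 m = 2.04 nm

2.04


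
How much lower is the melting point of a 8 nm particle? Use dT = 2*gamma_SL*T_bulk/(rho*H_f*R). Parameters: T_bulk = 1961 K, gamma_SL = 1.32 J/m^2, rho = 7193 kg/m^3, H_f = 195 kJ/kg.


Radius R = 8/2 = 4 nm = 4e-09 m
Convert H_f = 195 kJ/kg = 195000 J/kg
dT = 2 * gamma_SL * T_bulk / (rho * H_f * R)
dT = 2 * 1.32 * 1961 / (7193 * 195000 * 4e-09)
dT = 922.7 K

922.7


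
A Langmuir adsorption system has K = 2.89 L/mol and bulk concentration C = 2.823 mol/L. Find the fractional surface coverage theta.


Langmuir isotherm: theta = K*C / (1 + K*C)
K*C = 2.89 * 2.823 = 8.15847
theta = 8.15847 / (1 + 8.15847) = 8.15847 / 9.15847
theta = 0.8908

0.8908


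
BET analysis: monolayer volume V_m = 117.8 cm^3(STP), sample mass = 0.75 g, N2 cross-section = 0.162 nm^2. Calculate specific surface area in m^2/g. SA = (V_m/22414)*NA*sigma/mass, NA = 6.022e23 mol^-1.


Number of moles in monolayer = V_m / 22414 = 117.8 / 22414 = 0.00525564
Number of molecules = moles * NA = 0.00525564 * 6.022e23
SA = molecules * sigma / mass
SA = (117.8 / 22414) * 6.022e23 * 0.162e-18 / 0.75
SA = 683.6 m^2/g

683.6


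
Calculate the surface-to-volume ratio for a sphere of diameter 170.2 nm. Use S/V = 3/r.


Radius r = 170.2/2 = 85.1 nm
S/V = 3 / r = 3 / 85.1
S/V = 0.0353 nm^-1

0.0353


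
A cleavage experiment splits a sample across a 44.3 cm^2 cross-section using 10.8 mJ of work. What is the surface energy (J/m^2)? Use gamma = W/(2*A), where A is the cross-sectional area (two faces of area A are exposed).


Convert: A = 44.3 cm^2 = 0.00443 m^2, W = 10.8 mJ = 0.0108 J
Cleaving exposes two faces of area A, so total new surface = 2*A and gamma = W / (2*A)
gamma = 0.0108 / (2 * 0.00443)
gamma = 1.219 J/m^2

1.219


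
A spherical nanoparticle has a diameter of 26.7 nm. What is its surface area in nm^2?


Radius r = 26.7/2 = 13.35 nm
Surface area SA = 4 * pi * r^2
SA = 4 * pi * (13.35)^2
SA = 2239.61 nm^2

2239.61


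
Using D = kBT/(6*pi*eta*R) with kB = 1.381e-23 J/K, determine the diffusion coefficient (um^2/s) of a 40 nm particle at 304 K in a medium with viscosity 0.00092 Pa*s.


Radius R = 40/2 = 20 nm = 2e-08 m
D = kB*T / (6*pi*eta*R)
D = 1.381e-23 * 304 / (6 * pi * 0.00092 * 2e-08)
D = 1.21045e-11 m^2/s = 12.105 um^2/s

12.105


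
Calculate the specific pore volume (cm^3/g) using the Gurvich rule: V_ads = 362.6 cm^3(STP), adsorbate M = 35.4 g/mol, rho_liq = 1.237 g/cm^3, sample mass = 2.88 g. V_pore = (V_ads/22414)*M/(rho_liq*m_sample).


Moles adsorbed n = V_ads / 22414 = 362.6 / 22414 = 1.617739e-02 mol
Liquid volume V_liq = n * M / rho_liq = 1.617739e-02 * 35.4 / 1.237 = 0.46296 cm^3
Specific pore volume V_pore = V_liq / m_sample = 0.46296 / 2.88
V_pore = 0.1607 cm^3/g

0.1607


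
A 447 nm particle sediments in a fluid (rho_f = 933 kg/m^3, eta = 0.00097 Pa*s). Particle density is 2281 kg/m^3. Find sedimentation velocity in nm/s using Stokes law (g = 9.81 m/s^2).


Radius R = 447/2 nm = 2.235e-07 m
Density difference = 2281 - 933 = 1348 kg/m^3
v = 2 * R^2 * (rho_p - rho_f) * g / (9 * eta)
v = 2 * (2.235e-07)^2 * 1348 * 9.81 / (9 * 0.00097)
v = 1.51332e-07 m/s = 151.3316 nm/s

151.3316


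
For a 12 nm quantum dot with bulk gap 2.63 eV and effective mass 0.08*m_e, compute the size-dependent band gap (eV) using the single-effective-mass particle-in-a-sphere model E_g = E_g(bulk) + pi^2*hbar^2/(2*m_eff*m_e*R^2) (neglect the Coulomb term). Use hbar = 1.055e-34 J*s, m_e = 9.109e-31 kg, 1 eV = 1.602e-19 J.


Radius R = 12/2 nm = 6e-09 m
Confinement energy dE = pi^2 * hbar^2 / (2 * m_eff * m_e * R^2)
dE = pi^2 * (1.055e-34)^2 / (2 * 0.08 * 9.109e-31 * (6e-09)^2) J, divided by 1.602e-19 J/eV
dE = 0.1307 eV
Total band gap = E_g(bulk) + dE = 2.63 + 0.1307 = 2.7607 eV

2.7607


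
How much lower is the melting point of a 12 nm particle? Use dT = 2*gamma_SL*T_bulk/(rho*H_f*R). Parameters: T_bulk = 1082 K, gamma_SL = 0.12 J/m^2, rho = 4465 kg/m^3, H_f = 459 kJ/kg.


Radius R = 12/2 = 6 nm = 6e-09 m
Convert H_f = 459 kJ/kg = 459000 J/kg
dT = 2 * gamma_SL * T_bulk / (rho * H_f * R)
dT = 2 * 0.12 * 1082 / (4465 * 459000 * 6e-09)
dT = 21.1 K

21.1


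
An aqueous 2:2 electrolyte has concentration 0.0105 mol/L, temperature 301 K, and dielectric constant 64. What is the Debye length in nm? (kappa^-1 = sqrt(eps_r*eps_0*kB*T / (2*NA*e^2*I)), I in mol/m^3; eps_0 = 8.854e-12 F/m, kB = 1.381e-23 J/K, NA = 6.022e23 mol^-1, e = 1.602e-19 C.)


Ionic strength I = 0.0105 * 2^2 * 1000 = 42 mol/m^3
kappa^-1 = sqrt(64 * 8.854e-12 * 1.381e-23 * 301 / (2 * 6.022e23 * (1.602e-19)^2 * 42))
kappa^-1 = 1.347 nm

1.347


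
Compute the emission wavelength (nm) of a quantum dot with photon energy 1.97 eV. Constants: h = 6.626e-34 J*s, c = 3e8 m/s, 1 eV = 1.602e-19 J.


Convert energy: E = 1.97 eV = 1.97 * 1.602e-19 = 3.15594e-19 J
lambda = h*c / E = 6.626e-34 * 3e8 / 3.15594e-19
lambda = 6.2986e-07 m = 629.9 nm

629.9


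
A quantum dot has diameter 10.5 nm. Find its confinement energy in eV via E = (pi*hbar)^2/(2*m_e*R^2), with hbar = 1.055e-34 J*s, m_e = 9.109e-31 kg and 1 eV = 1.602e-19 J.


Radius R = 10.5/2 = 5.25 nm = 5.25e-09 m
E = (pi * 1.055e-34)^2 / (2 * 9.109e-31 * (5.25e-09)^2)
E(J) = 2.18769e-21
E = E(J) / 1.602e-19 = 0.0137 eV

0.0137


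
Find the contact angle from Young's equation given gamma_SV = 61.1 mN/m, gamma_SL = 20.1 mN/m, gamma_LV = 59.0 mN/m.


cos(theta) = (gamma_SV - gamma_SL) / gamma_LV
cos(theta) = (61.1 - 20.1) / 59.0
cos(theta) = 0.694915
theta = arccos(0.694915) = 45.98 degrees

45.98


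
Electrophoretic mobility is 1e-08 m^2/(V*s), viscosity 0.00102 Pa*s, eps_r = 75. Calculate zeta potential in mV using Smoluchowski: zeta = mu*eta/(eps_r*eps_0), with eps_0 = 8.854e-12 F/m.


Smoluchowski equation: zeta = mu * eta / (eps_r * eps_0)
zeta = 1e-08 * 0.00102 / (75 * 8.854e-12)
zeta = 0.01536 V = 15.36 mV

15.36


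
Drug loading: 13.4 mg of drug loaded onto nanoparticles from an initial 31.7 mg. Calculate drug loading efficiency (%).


Drug loading efficiency = (drug loaded / drug initial) * 100
DLE = 13.4 / 31.7 * 100
DLE = 0.4227 * 100
DLE = 42.27%

42.27


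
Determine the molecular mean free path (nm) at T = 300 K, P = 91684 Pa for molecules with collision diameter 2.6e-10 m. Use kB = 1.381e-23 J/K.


Mean free path: lambda = kB*T / (sqrt(2) * pi * d^2 * P)
lambda = 1.381e-23 * 300 / (sqrt(2) * pi * (2.6e-10)^2 * 91684)
lambda = 1.50456e-07 m
lambda = 150.46 nm

150.46


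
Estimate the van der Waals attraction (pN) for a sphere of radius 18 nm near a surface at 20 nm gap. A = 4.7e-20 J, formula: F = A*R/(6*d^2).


Convert to SI: R = 18 nm = 1.8e-08 m, d = 20 nm = 2e-08 m
F = A * R / (6 * d^2)
F = 4.7e-20 * 1.8e-08 / (6 * (2e-08)^2)
F = 3.525e-13 N = 0.353 pN

0.353


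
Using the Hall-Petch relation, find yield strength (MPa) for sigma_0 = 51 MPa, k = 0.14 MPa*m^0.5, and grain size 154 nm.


d = 154 nm = 1.54e-07 m
sqrt(d) = 0.0003924283
Hall-Petch contribution = k / sqrt(d) = 0.14 / 0.0003924283 = 356.8 MPa
sigma = sigma_0 + k/sqrt(d) = 51 + 356.8 = 407.8 MPa

407.8


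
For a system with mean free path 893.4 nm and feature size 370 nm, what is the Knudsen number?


Knudsen number Kn = lambda / L
Kn = 893.4 / 370
Kn = 2.4146

2.4146


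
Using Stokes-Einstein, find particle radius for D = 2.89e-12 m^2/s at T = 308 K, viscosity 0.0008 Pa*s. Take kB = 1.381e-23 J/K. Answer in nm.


Stokes-Einstein: R = kB*T / (6*pi*eta*D)
R = 1.381e-23 * 308 / (6 * pi * 0.0008 * 2.89e-12)
R = 9.76013e-08 m = 97.6 nm

97.6


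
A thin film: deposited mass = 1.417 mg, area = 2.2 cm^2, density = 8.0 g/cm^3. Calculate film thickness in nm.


Convert: m = 1.417 mg = 1.4170e-06 kg, A = 2.2 cm^2 = 2.2000e-04 m^2, rho = 8.0 g/cm^3 = 8000 kg/m^3
t = m / (A * rho)
t = 1.4170e-06 / (2.2000e-04 * 8000)
t = 8.0511e-07 m = 805.1 nm

805.1


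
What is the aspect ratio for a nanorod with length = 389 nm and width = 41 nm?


Aspect ratio AR = length / diameter
AR = 389 / 41
AR = 9.49

9.49


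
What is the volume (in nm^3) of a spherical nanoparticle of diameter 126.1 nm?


Radius r = 126.1/2 = 63.05 nm
Volume V = (4/3) * pi * r^3
V = (4/3) * pi * (63.05)^3
V = 1049890.2 nm^3

1049890.2


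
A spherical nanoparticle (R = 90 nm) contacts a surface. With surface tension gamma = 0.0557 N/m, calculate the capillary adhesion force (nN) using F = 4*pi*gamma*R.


Convert radius: R = 90 nm = 9e-08 m
F = 4 * pi * gamma * R
F = 4 * pi * 0.0557 * 9e-08
F = 6.29952e-08 N = 62.9952 nN

62.9952


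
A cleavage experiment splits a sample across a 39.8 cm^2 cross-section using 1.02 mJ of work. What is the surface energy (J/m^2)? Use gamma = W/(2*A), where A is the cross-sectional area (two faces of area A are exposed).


Convert: A = 39.8 cm^2 = 0.00398 m^2, W = 1.02 mJ = 0.00102 J
Cleaving exposes two faces of area A, so total new surface = 2*A and gamma = W / (2*A)
gamma = 0.00102 / (2 * 0.00398)
gamma = 0.128 J/m^2

0.128


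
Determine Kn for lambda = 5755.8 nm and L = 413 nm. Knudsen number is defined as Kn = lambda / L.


Knudsen number Kn = lambda / L
Kn = 5755.8 / 413
Kn = 13.9366

13.9366


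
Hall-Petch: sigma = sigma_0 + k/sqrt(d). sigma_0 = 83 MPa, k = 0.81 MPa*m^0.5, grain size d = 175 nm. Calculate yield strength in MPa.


d = 175 nm = 1.75e-07 m
sqrt(d) = 0.00041833
Hall-Petch contribution = k / sqrt(d) = 0.81 / 0.00041833 = 1936.3 MPa
sigma = sigma_0 + k/sqrt(d) = 83 + 1936.3 = 2019.3 MPa

2019.3


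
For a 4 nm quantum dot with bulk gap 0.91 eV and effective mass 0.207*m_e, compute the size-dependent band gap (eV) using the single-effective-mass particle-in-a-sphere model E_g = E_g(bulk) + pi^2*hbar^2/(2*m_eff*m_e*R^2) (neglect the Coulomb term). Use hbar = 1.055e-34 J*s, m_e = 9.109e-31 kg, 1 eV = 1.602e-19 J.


Radius R = 4/2 nm = 2e-09 m
Confinement energy dE = pi^2 * hbar^2 / (2 * m_eff * m_e * R^2)
dE = pi^2 * (1.055e-34)^2 / (2 * 0.207 * 9.109e-31 * (2e-09)^2) J, divided by 1.602e-19 J/eV
dE = 0.4546 eV
Total band gap = E_g(bulk) + dE = 0.91 + 0.4546 = 1.3646 eV

1.3646


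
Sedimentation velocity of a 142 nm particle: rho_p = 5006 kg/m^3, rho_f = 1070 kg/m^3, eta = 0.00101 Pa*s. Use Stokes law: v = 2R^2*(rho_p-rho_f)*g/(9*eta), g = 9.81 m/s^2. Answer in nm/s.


Radius R = 142/2 nm = 7.1e-08 m
Density difference = 5006 - 1070 = 3936 kg/m^3
v = 2 * R^2 * (rho_p - rho_f) * g / (9 * eta)
v = 2 * (7.1e-08)^2 * 3936 * 9.81 / (9 * 0.00101)
v = 4.28259e-08 m/s = 42.8259 nm/s

42.8259


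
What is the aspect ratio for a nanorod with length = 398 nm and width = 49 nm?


Aspect ratio AR = length / diameter
AR = 398 / 49
AR = 8.12

8.12


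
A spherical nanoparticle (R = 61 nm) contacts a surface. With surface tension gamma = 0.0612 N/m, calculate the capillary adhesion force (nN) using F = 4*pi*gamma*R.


Convert radius: R = 61 nm = 6.1e-08 m
F = 4 * pi * gamma * R
F = 4 * pi * 0.0612 * 6.1e-08
F = 4.69128e-08 N = 46.9128 nN

46.9128


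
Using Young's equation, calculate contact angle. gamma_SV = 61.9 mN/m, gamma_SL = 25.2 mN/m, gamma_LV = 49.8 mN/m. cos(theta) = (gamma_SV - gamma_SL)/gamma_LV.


cos(theta) = (gamma_SV - gamma_SL) / gamma_LV
cos(theta) = (61.9 - 25.2) / 49.8
cos(theta) = 0.736948
theta = arccos(0.736948) = 42.53 degrees

42.53


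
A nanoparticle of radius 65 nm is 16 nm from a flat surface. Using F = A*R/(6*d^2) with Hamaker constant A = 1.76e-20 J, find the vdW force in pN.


Convert to SI: R = 65 nm = 6.5e-08 m, d = 16 nm = 1.6e-08 m
F = A * R / (6 * d^2)
F = 1.76e-20 * 6.5e-08 / (6 * (1.6e-08)^2)
F = 7.44792e-13 N = 0.745 pN

0.745


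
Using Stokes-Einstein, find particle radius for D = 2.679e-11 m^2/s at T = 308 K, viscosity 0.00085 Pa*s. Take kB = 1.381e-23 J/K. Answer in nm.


Stokes-Einstein: R = kB*T / (6*pi*eta*D)
R = 1.381e-23 * 308 / (6 * pi * 0.00085 * 2.679e-11)
R = 9.9095e-09 m = 9.91 nm

9.91


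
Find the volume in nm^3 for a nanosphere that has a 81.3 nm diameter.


Radius r = 81.3/2 = 40.65 nm
Volume V = (4/3) * pi * r^3
V = (4/3) * pi * (40.65)^3
V = 281365.12 nm^3

281365.12


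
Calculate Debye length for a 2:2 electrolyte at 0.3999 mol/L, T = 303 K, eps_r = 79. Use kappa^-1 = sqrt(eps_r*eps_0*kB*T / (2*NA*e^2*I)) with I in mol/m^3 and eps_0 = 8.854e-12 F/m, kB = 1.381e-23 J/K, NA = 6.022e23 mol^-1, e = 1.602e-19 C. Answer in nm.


Ionic strength I = 0.3999 * 2^2 * 1000 = 1599.6 mol/m^3
kappa^-1 = sqrt(79 * 8.854e-12 * 1.381e-23 * 303 / (2 * 6.022e23 * (1.602e-19)^2 * 1599.6))
kappa^-1 = 0.243 nm

0.243


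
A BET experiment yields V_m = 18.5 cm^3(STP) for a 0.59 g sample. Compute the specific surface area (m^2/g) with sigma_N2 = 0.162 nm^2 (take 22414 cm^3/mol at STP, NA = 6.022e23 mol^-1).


Number of moles in monolayer = V_m / 22414 = 18.5 / 22414 = 0.00082538
Number of molecules = moles * NA = 0.00082538 * 6.022e23
SA = molecules * sigma / mass
SA = (18.5 / 22414) * 6.022e23 * 0.162e-18 / 0.59
SA = 136.5 m^2/g

136.5


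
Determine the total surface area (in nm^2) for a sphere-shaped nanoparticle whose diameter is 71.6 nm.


Radius r = 71.6/2 = 35.8 nm
Surface area SA = 4 * pi * r^2
SA = 4 * pi * (35.8)^2
SA = 16105.56 nm^2

16105.56


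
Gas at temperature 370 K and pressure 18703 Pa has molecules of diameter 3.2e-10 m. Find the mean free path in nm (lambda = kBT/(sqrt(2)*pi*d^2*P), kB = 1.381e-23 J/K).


Mean free path: lambda = kB*T / (sqrt(2) * pi * d^2 * P)
lambda = 1.381e-23 * 370 / (sqrt(2) * pi * (3.2e-10)^2 * 18703)
lambda = 6.00509e-07 m
lambda = 600.51 nm

600.51


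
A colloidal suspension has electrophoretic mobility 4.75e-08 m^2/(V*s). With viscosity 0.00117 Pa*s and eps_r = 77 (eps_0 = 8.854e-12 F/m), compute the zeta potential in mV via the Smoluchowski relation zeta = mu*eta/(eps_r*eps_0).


Smoluchowski equation: zeta = mu * eta / (eps_r * eps_0)
zeta = 4.75e-08 * 0.00117 / (77 * 8.854e-12)
zeta = 0.081517 V = 81.52 mV

81.52


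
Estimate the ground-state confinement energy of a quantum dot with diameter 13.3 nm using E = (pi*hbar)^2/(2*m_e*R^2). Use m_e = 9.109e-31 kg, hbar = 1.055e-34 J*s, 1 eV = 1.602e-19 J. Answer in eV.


Radius R = 13.3/2 = 6.65 nm = 6.65e-09 m
E = (pi * 1.055e-34)^2 / (2 * 9.109e-31 * (6.65e-09)^2)
E(J) = 1.36352e-21
E = E(J) / 1.602e-19 = 0.0085 eV

0.0085


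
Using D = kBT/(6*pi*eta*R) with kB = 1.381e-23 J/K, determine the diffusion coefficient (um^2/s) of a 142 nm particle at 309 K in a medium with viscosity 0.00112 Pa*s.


Radius R = 142/2 = 71 nm = 7.1e-08 m
D = kB*T / (6*pi*eta*R)
D = 1.381e-23 * 309 / (6 * pi * 0.00112 * 7.1e-08)
D = 2.84692e-12 m^2/s = 2.847 um^2/s

2.847


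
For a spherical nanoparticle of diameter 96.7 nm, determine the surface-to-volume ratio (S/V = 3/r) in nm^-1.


Radius r = 96.7/2 = 48.35 nm
S/V = 3 / r = 3 / 48.35
S/V = 0.062 nm^-1

0.062


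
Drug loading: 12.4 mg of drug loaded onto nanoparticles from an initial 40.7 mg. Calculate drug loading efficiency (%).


Drug loading efficiency = (drug loaded / drug initial) * 100
DLE = 12.4 / 40.7 * 100
DLE = 0.3047 * 100
DLE = 30.47%

30.47


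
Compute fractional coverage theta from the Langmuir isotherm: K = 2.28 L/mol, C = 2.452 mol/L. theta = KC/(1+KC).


Langmuir isotherm: theta = K*C / (1 + K*C)
K*C = 2.28 * 2.452 = 5.59056
theta = 5.59056 / (1 + 5.59056) = 5.59056 / 6.59056
theta = 0.8483

0.8483


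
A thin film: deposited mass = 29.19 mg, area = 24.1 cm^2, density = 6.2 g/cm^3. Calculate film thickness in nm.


Convert: m = 29.19 mg = 2.9190e-05 kg, A = 24.1 cm^2 = 2.4100e-03 m^2, rho = 6.2 g/cm^3 = 6200 kg/m^3
t = m / (A * rho)
t = 2.9190e-05 / (2.4100e-03 * 6200)
t = 1.9536e-06 m = 1953.6 nm

1953.6


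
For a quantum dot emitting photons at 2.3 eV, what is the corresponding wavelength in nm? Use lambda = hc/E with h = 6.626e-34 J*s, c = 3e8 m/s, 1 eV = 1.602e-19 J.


Convert energy: E = 2.3 eV = 2.3 * 1.602e-19 = 3.6846e-19 J
lambda = h*c / E = 6.626e-34 * 3e8 / 3.6846e-19
lambda = 5.39489e-07 m = 539.5 nm

539.5


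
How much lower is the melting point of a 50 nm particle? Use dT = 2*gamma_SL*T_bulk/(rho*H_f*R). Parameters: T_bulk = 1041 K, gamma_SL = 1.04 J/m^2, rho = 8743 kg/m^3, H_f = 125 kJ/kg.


Radius R = 50/2 = 25 nm = 2.5e-08 m
Convert H_f = 125 kJ/kg = 125000 J/kg
dT = 2 * gamma_SL * T_bulk / (rho * H_f * R)
dT = 2 * 1.04 * 1041 / (8743 * 125000 * 2.5e-08)
dT = 79.3 K

79.3


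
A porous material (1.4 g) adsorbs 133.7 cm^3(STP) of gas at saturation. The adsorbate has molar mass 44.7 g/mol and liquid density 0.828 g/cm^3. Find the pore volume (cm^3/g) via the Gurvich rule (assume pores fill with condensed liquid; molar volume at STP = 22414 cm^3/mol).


Moles adsorbed n = V_ads / 22414 = 133.7 / 22414 = 5.965022e-03 mol
Liquid volume V_liq = n * M / rho_liq = 5.965022e-03 * 44.7 / 0.828 = 0.32202 cm^3
Specific pore volume V_pore = V_liq / m_sample = 0.32202 / 1.4
V_pore = 0.23 cm^3/g

0.23


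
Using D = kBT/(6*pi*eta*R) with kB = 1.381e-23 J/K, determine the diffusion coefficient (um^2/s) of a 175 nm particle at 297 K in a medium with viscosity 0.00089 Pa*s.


Radius R = 175/2 = 87.5 nm = 8.75e-08 m
D = kB*T / (6*pi*eta*R)
D = 1.381e-23 * 297 / (6 * pi * 0.00089 * 8.75e-08)
D = 2.79416e-12 m^2/s = 2.794 um^2/s

2.794


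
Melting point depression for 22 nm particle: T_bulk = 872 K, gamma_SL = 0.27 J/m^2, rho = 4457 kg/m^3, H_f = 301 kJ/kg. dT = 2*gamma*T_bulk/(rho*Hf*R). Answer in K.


Radius R = 22/2 = 11 nm = 1.1e-08 m
Convert H_f = 301 kJ/kg = 301000 J/kg
dT = 2 * gamma_SL * T_bulk / (rho * H_f * R)
dT = 2 * 0.27 * 872 / (4457 * 301000 * 1.1e-08)
dT = 31.9 K

31.9


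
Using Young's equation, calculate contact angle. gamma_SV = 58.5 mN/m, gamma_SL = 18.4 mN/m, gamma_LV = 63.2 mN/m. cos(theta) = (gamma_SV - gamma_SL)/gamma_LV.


cos(theta) = (gamma_SV - gamma_SL) / gamma_LV
cos(theta) = (58.5 - 18.4) / 63.2
cos(theta) = 0.634494
theta = arccos(0.634494) = 50.62 degrees

50.62
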